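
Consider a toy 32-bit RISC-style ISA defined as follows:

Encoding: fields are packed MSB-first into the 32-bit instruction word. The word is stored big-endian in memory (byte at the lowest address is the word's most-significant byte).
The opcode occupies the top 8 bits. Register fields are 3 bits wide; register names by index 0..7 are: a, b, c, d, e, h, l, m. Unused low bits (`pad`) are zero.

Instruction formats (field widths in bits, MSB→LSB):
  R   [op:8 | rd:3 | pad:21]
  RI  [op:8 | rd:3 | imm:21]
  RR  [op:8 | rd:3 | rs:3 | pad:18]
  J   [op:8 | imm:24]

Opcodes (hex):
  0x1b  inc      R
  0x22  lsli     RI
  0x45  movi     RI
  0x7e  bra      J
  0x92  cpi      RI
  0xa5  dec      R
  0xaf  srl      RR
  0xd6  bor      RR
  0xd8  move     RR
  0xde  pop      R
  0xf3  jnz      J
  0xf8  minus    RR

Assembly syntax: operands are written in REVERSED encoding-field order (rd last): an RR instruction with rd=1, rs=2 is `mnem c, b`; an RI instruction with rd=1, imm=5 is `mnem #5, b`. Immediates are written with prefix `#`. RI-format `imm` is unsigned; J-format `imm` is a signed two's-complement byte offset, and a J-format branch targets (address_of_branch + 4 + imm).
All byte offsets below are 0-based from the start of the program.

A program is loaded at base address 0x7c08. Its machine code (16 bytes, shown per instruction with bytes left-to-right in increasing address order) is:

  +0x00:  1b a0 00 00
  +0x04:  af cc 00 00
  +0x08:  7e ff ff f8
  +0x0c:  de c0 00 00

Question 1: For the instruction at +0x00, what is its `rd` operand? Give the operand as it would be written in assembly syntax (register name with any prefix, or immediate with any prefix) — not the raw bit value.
+0x00: 1b a0 00 00 ⇒ word 0x1ba00000 (big)
  op=0x1ba00000>>24=0x1b ⇒ inc (R)
  rd: (w>>21)&0x7=0x5 → h

h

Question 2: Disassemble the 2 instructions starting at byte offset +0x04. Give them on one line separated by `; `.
srl d, l; bra #-8

[04] af cc 00 00 → 0xafcc0000
  opcode bits[31:24]=0xaf: srl/RR
  [23:21] rd=6 = l
  [20:18] rs=3 = d
[08] 7e ff ff f8 → 0x7efffff8
  opcode bits[31:24]=0x7e: bra/J
  [23:0] imm=16777208 (s24→-8) = #-8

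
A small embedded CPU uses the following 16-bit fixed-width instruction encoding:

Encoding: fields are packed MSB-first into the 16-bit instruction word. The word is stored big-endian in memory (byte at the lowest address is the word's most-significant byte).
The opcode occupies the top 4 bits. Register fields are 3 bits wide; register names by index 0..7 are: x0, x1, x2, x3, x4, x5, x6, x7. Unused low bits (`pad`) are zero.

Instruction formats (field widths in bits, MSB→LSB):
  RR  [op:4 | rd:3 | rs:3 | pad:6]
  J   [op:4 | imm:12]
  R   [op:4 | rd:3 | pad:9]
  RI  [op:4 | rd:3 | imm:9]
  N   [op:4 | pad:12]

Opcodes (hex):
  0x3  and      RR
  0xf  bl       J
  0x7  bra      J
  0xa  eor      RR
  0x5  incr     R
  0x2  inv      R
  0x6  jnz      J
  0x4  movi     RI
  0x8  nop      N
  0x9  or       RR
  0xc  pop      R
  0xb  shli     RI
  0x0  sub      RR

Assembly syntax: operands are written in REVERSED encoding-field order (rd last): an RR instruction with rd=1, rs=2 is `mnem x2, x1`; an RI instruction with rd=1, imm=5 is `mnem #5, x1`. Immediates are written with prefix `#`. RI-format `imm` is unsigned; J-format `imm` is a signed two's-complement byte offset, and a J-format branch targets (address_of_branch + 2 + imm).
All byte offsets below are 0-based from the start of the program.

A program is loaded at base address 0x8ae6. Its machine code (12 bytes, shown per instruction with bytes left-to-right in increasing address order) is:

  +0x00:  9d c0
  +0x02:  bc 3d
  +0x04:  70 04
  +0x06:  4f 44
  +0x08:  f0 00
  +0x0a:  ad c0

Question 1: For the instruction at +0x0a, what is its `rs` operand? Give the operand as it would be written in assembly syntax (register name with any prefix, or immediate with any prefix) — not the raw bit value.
x7

@+0a  big-endian(ad c0) = 0xadc0
  opcode bits[15:12]=0xa: eor/RR
  rd: (w>>9)&0x7=0x6 → x6
  rs: (w>>6)&0x7=0x7 → x7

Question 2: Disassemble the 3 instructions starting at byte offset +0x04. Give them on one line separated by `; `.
bra #4; movi #324, x7; bl #0

+0x04: 70 04 ⇒ word 0x7004 (big)
  opcode bits[15:12]=0x7: bra/J
  [11:0] imm=4 = #4
+0x06: 4f 44 ⇒ word 0x4f44 (big)
  opcode bits[15:12]=0x4: movi/RI
  [11:9] rd=7 = x7
  [8:0] imm=324 = #324
+0x08: f0 00 ⇒ word 0xf000 (big)
  opcode bits[15:12]=0xf: bl/J
  [11:0] imm=0 = #0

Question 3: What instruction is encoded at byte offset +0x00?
or x7, x6

+0x00: 9d c0 ⇒ word 0x9dc0 (big)
  opcode bits[15:12]=0x9: or/RR
  rd: (w>>9)&0x7=0x6 → x6
  rs: (w>>6)&0x7=0x7 → x7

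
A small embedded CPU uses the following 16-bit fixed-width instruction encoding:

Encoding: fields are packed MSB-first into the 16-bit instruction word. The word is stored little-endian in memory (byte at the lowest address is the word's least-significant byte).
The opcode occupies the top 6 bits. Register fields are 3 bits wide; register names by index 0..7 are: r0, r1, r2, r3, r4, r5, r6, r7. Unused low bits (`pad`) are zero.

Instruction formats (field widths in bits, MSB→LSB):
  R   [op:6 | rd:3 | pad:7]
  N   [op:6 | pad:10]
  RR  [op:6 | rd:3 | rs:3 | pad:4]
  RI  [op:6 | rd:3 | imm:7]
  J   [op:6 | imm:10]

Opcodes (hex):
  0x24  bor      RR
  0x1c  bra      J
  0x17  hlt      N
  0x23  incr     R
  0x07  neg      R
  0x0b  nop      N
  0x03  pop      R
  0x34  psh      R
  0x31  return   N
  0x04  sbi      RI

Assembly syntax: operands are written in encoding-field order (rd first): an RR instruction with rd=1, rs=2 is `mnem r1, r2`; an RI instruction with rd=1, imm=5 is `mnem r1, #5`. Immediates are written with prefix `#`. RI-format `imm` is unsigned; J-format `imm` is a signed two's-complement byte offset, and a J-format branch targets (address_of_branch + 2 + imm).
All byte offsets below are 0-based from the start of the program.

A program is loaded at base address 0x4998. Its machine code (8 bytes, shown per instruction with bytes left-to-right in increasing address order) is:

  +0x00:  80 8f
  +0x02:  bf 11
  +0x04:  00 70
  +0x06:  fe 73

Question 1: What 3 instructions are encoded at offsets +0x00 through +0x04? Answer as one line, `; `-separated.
incr r7; sbi r3, #63; bra #0

@+00  little-endian(80 8f) = 0x8f80
  top 6b → 0x23 → incr [R]
  [9:7] rd=7 = r7
@+02  little-endian(bf 11) = 0x11bf
  top 6b → 0x4 → sbi [RI]
  [9:7] rd=3 = r3
  [6:0] imm=63 = #63
@+04  little-endian(00 70) = 0x7000
  top 6b → 0x1c → bra [J]
  [9:0] imm=0 = #0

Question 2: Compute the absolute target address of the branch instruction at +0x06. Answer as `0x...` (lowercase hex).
[06] fe 73 → 0x73fe
  op=0x73fe>>10=0x1c ⇒ bra (J)
  imm: (w>>0)&0x3ff=0x3fe (s10→-2) → #-2
  target = base 0x4998 + off 0x06 + 2 + imm -2 = 0x499e

0x499e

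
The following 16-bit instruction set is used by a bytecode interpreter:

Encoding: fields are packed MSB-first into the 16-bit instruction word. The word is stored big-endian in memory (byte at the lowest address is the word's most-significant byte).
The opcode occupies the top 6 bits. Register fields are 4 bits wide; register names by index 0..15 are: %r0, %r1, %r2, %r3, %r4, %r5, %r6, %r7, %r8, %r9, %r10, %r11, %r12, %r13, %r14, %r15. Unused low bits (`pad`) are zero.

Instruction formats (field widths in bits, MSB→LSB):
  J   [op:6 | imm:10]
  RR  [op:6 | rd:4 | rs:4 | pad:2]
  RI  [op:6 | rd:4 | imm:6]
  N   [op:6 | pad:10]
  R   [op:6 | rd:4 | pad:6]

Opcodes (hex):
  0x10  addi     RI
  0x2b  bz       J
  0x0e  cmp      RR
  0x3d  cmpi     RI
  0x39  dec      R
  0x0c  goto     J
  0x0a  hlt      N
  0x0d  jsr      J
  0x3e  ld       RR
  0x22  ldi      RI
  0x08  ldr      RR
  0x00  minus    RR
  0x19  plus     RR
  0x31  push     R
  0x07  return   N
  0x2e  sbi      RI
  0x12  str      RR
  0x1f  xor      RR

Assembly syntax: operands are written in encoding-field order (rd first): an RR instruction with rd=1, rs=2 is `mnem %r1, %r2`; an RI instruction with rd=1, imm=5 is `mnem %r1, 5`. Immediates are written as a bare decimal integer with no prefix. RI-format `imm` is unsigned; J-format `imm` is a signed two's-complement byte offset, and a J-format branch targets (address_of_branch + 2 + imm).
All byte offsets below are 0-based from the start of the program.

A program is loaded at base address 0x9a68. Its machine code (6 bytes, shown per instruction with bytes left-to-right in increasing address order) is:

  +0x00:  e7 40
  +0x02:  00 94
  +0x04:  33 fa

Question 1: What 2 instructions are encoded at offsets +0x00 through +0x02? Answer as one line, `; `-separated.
dec %r13; minus %r2, %r5

@+00  big-endian(e7 40) = 0xe740
  opcode bits[15:10]=0x39: dec/R
  rd: (w>>6)&0xf=0xd → %r13
@+02  big-endian(00 94) = 0x0094
  opcode bits[15:10]=0x0: minus/RR
  rd: (w>>6)&0xf=0x2 → %r2
  rs: (w>>2)&0xf=0x5 → %r5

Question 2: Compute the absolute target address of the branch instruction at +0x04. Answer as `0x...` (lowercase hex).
0x9a68

[04] 33 fa → 0x33fa
  top 6b → 0xc → goto [J]
  imm: (w>>0)&0x3ff=0x3fa (s10→-6) → -6
  target = base 0x9a68 + off 0x04 + 2 + imm -6 = 0x9a68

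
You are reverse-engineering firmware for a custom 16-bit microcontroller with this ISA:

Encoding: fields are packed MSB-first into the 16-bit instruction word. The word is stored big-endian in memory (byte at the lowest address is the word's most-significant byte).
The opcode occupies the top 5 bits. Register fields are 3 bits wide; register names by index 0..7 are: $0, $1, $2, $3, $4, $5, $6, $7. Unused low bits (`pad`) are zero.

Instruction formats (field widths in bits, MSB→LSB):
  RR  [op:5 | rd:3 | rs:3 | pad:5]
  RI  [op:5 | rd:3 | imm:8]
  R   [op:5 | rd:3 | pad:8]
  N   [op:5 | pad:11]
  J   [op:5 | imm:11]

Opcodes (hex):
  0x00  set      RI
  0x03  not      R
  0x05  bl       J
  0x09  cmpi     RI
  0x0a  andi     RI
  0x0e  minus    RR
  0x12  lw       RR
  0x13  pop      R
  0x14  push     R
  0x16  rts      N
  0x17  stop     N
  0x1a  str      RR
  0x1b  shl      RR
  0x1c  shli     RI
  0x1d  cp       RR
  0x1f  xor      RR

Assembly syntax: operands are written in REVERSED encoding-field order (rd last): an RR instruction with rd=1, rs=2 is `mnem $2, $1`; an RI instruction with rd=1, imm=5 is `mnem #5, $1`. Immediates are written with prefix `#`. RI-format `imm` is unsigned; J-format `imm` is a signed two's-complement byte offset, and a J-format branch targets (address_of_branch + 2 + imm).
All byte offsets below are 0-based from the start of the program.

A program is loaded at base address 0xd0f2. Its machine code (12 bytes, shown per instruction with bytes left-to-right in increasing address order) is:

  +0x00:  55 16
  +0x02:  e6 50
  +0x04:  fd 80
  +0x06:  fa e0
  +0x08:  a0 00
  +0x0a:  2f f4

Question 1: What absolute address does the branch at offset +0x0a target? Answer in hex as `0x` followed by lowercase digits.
[0a] 2f f4 → 0x2ff4
  op=0x2ff4>>11=0x5 ⇒ bl (J)
  imm@[10:0]=0x7f4 (s11→-12) ⇒ #-12
  target = base 0xd0f2 + off 0x0a + 2 + imm -12 = 0xd0f2

0xd0f2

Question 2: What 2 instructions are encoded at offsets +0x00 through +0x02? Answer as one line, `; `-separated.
andi #22, $5; shli #80, $6

@+00  big-endian(55 16) = 0x5516
  top 5b → 0xa → andi [RI]
  [10:8] rd=5 = $5
  [7:0] imm=22 = #22
@+02  big-endian(e6 50) = 0xe650
  top 5b → 0x1c → shli [RI]
  [10:8] rd=6 = $6
  [7:0] imm=80 = #80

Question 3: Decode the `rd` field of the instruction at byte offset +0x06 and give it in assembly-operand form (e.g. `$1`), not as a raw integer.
off 0x06: read fa e0 as big → 0xfae0
  op=0xfae0>>11=0x1f ⇒ xor (RR)
  rd@[10:8]=0x2 ⇒ $2
  rs@[7:5]=0x7 ⇒ $7

$2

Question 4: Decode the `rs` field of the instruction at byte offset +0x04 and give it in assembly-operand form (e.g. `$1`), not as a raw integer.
[04] fd 80 → 0xfd80
  top 5b → 0x1f → xor [RR]
  rd: (w>>8)&0x7=0x5 → $5
  rs: (w>>5)&0x7=0x4 → $4

$4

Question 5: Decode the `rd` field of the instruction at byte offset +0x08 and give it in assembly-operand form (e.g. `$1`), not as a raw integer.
$0

[08] a0 00 → 0xa000
  top 5b → 0x14 → push [R]
  rd: (w>>8)&0x7=0x0 → $0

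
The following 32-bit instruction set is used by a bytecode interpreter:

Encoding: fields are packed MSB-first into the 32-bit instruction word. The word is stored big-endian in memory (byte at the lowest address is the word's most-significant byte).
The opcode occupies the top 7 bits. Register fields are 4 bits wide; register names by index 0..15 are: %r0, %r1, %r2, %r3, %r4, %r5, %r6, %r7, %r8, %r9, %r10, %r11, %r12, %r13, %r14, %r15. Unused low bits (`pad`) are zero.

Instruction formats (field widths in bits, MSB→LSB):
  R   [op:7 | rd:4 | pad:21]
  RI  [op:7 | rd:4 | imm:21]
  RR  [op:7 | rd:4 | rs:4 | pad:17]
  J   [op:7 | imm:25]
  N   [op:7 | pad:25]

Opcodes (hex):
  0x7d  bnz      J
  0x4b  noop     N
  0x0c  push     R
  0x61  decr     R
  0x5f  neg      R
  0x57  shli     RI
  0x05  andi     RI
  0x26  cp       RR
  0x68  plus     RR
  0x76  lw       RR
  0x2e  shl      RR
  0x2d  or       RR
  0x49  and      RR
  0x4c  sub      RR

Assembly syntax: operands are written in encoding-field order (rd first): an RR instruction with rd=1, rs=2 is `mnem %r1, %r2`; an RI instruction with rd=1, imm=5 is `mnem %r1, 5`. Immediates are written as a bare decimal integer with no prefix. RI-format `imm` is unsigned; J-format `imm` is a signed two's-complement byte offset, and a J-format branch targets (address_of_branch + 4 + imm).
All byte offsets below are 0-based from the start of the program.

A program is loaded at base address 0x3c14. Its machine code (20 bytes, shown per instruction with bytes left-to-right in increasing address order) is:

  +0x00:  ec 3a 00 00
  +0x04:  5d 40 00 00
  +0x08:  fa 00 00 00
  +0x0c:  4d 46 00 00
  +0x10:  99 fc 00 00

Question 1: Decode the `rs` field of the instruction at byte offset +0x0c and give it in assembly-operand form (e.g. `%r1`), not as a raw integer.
[0c] 4d 46 00 00 → 0x4d460000
  op=0x4d460000>>25=0x26 ⇒ cp (RR)
  rd: (w>>21)&0xf=0xa → %r10
  rs: (w>>17)&0xf=0x3 → %r3

%r3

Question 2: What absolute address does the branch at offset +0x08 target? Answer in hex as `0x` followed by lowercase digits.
0x3c20

[08] fa 00 00 00 → 0xfa000000
  op=0xfa000000>>25=0x7d ⇒ bnz (J)
  imm: (w>>0)&0x1ffffff=0x0 → 0
  target = base 0x3c14 + off 0x08 + 4 + imm 0 = 0x3c20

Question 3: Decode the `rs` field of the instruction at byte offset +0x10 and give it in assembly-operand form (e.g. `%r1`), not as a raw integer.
@+10  big-endian(99 fc 00 00) = 0x99fc0000
  op=0x99fc0000>>25=0x4c ⇒ sub (RR)
  [24:21] rd=15 = %r15
  [20:17] rs=14 = %r14

%r14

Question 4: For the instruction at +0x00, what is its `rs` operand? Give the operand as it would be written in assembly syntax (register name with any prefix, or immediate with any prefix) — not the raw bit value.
%r13

[00] ec 3a 00 00 → 0xec3a0000
  top 7b → 0x76 → lw [RR]
  rd@[24:21]=0x1 ⇒ %r1
  rs@[20:17]=0xd ⇒ %r13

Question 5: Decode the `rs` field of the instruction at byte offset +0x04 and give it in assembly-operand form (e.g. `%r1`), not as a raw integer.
%r0

+0x04: 5d 40 00 00 ⇒ word 0x5d400000 (big)
  opcode bits[31:25]=0x2e: shl/RR
  rd: (w>>21)&0xf=0xa → %r10
  rs: (w>>17)&0xf=0x0 → %r0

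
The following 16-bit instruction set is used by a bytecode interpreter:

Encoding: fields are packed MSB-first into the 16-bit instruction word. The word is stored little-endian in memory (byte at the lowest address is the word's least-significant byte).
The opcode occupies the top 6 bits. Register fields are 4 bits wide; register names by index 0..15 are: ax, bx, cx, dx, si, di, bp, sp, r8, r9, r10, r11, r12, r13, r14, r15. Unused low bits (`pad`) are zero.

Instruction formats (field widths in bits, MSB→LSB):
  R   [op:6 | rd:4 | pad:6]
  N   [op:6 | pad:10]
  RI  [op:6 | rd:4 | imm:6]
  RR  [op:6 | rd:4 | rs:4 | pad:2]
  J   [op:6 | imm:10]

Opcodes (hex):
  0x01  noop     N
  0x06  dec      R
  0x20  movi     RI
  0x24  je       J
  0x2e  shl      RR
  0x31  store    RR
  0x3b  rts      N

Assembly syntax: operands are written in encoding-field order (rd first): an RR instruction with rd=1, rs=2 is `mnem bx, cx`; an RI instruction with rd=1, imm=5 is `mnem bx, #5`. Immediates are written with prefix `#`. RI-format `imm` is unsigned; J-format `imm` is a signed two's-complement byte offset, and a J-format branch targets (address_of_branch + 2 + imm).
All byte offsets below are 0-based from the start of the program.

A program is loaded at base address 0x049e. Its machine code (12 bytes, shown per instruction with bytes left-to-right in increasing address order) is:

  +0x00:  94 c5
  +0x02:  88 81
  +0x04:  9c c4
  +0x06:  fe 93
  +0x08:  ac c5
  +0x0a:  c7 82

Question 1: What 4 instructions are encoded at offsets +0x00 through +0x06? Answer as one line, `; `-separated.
off 0x00: read 94 c5 as little → 0xc594
  op=0xc594>>10=0x31 ⇒ store (RR)
  [9:6] rd=6 = bp
  [5:2] rs=5 = di
off 0x02: read 88 81 as little → 0x8188
  op=0x8188>>10=0x20 ⇒ movi (RI)
  [9:6] rd=6 = bp
  [5:0] imm=8 = #8
off 0x04: read 9c c4 as little → 0xc49c
  op=0xc49c>>10=0x31 ⇒ store (RR)
  [9:6] rd=2 = cx
  [5:2] rs=7 = sp
off 0x06: read fe 93 as little → 0x93fe
  op=0x93fe>>10=0x24 ⇒ je (J)
  [9:0] imm=1022 (s10→-2) = #-2

store bp, di; movi bp, #8; store cx, sp; je #-2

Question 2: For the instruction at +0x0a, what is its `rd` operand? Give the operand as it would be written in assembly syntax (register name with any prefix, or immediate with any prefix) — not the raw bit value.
off 0x0a: read c7 82 as little → 0x82c7
  top 6b → 0x20 → movi [RI]
  [9:6] rd=11 = r11
  [5:0] imm=7 = #7

r11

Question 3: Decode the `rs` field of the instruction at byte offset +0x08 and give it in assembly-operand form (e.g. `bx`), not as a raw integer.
r11

[08] ac c5 → 0xc5ac
  opcode bits[15:10]=0x31: store/RR
  rd@[9:6]=0x6 ⇒ bp
  rs@[5:2]=0xb ⇒ r11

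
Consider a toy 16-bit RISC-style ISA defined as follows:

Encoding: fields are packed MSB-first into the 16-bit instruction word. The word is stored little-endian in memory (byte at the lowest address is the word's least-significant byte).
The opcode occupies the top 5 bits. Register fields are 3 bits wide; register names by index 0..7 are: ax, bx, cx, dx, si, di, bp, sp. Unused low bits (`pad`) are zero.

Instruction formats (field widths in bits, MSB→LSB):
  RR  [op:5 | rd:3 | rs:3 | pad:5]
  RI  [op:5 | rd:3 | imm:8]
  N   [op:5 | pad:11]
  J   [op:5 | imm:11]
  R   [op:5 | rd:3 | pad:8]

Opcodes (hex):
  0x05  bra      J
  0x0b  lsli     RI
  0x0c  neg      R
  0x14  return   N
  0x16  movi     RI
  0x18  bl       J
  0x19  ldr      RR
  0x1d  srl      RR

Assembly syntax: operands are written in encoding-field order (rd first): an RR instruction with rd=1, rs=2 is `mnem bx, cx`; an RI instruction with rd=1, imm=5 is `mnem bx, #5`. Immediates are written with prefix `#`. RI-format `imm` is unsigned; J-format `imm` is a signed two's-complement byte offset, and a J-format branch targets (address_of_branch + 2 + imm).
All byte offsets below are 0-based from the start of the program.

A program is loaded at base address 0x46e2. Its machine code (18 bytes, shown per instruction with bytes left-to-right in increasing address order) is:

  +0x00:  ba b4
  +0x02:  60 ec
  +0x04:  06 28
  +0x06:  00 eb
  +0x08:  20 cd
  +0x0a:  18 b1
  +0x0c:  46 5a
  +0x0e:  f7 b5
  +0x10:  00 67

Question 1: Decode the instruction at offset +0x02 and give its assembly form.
srl si, dx

+0x02: 60 ec ⇒ word 0xec60 (little)
  opcode bits[15:11]=0x1d: srl/RR
  rd: (w>>8)&0x7=0x4 → si
  rs: (w>>5)&0x7=0x3 → dx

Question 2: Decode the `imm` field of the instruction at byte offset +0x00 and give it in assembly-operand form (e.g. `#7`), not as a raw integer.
#186

@+00  little-endian(ba b4) = 0xb4ba
  top 5b → 0x16 → movi [RI]
  rd: (w>>8)&0x7=0x4 → si
  imm: (w>>0)&0xff=0xba → #186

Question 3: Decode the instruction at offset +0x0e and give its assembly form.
[0e] f7 b5 → 0xb5f7
  opcode bits[15:11]=0x16: movi/RI
  rd: (w>>8)&0x7=0x5 → di
  imm: (w>>0)&0xff=0xf7 → #247

movi di, #247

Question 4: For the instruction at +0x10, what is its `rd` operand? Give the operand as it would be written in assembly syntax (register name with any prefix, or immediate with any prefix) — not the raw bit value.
[10] 00 67 → 0x6700
  op=0x6700>>11=0xc ⇒ neg (R)
  rd@[10:8]=0x7 ⇒ sp

sp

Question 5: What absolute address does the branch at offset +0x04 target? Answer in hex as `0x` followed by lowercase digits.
0x46ee

@+04  little-endian(06 28) = 0x2806
  op=0x2806>>11=0x5 ⇒ bra (J)
  imm: (w>>0)&0x7ff=0x6 → #6
  target = base 0x46e2 + off 0x04 + 2 + imm 6 = 0x46ee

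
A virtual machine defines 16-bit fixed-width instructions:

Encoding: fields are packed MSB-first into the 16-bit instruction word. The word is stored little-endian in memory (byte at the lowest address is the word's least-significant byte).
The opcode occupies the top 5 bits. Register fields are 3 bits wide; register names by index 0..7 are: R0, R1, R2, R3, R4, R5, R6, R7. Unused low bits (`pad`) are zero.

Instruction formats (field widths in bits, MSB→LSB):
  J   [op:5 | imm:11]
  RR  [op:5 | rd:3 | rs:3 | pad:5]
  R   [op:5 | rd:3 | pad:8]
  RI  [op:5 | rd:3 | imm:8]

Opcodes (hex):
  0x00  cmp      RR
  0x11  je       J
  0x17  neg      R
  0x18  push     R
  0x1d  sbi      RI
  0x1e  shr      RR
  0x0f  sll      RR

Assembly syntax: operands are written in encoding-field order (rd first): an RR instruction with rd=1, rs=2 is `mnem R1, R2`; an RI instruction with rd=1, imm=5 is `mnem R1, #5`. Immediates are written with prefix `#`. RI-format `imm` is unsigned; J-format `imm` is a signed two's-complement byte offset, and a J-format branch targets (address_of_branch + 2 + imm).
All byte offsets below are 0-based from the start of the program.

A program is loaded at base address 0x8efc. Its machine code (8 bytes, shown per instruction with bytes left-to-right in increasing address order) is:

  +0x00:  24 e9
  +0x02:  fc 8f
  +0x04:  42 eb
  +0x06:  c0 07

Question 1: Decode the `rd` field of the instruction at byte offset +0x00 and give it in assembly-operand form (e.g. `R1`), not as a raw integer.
R1

off 0x00: read 24 e9 as little → 0xe924
  op=0xe924>>11=0x1d ⇒ sbi (RI)
  [10:8] rd=1 = R1
  [7:0] imm=36 = #36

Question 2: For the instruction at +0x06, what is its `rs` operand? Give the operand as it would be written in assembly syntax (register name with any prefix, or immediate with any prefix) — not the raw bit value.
off 0x06: read c0 07 as little → 0x07c0
  op=0x07c0>>11=0x0 ⇒ cmp (RR)
  rd@[10:8]=0x7 ⇒ R7
  rs@[7:5]=0x6 ⇒ R6

R6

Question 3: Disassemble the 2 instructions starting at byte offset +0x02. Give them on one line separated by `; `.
off 0x02: read fc 8f as little → 0x8ffc
  top 5b → 0x11 → je [J]
  imm@[10:0]=0x7fc (s11→-4) ⇒ #-4
off 0x04: read 42 eb as little → 0xeb42
  top 5b → 0x1d → sbi [RI]
  rd@[10:8]=0x3 ⇒ R3
  imm@[7:0]=0x42 ⇒ #66

je #-4; sbi R3, #66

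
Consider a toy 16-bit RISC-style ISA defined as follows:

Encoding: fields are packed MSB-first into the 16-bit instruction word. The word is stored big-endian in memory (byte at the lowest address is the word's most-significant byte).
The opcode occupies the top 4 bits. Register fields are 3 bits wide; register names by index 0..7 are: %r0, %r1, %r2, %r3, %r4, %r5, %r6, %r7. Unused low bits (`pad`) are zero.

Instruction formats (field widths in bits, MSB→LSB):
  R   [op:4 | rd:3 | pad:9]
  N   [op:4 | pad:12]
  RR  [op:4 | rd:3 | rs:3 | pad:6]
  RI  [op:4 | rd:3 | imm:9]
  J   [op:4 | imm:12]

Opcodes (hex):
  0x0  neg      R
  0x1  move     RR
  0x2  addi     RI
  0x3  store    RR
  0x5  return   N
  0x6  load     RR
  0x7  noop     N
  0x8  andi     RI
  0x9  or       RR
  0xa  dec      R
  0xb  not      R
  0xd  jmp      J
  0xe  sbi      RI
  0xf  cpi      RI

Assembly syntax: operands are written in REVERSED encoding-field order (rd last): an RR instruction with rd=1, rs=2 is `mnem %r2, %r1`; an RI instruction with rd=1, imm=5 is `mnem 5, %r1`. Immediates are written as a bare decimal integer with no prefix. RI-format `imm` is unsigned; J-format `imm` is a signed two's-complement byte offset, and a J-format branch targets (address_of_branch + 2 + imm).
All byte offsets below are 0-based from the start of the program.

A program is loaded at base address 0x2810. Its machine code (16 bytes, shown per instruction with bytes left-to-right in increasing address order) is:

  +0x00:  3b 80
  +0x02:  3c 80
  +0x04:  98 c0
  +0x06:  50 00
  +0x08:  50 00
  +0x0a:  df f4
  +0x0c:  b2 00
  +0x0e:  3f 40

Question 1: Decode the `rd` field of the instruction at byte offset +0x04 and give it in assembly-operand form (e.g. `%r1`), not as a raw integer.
%r4

@+04  big-endian(98 c0) = 0x98c0
  top 4b → 0x9 → or [RR]
  [11:9] rd=4 = %r4
  [8:6] rs=3 = %r3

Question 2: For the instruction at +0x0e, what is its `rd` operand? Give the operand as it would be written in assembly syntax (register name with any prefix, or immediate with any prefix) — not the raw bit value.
%r7

+0x0e: 3f 40 ⇒ word 0x3f40 (big)
  op=0x3f40>>12=0x3 ⇒ store (RR)
  rd@[11:9]=0x7 ⇒ %r7
  rs@[8:6]=0x5 ⇒ %r5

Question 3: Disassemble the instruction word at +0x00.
store %r6, %r5

[00] 3b 80 → 0x3b80
  opcode bits[15:12]=0x3: store/RR
  rd@[11:9]=0x5 ⇒ %r5
  rs@[8:6]=0x6 ⇒ %r6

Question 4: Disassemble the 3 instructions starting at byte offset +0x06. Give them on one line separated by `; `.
off 0x06: read 50 00 as big → 0x5000
  op=0x5000>>12=0x5 ⇒ return (N)
off 0x08: read 50 00 as big → 0x5000
  op=0x5000>>12=0x5 ⇒ return (N)
off 0x0a: read df f4 as big → 0xdff4
  op=0xdff4>>12=0xd ⇒ jmp (J)
  imm: (w>>0)&0xfff=0xff4 (s12→-12) → -12

return; return; jmp -12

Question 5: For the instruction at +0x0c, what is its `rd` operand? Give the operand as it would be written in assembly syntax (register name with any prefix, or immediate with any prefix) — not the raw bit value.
[0c] b2 00 → 0xb200
  opcode bits[15:12]=0xb: not/R
  rd: (w>>9)&0x7=0x1 → %r1

%r1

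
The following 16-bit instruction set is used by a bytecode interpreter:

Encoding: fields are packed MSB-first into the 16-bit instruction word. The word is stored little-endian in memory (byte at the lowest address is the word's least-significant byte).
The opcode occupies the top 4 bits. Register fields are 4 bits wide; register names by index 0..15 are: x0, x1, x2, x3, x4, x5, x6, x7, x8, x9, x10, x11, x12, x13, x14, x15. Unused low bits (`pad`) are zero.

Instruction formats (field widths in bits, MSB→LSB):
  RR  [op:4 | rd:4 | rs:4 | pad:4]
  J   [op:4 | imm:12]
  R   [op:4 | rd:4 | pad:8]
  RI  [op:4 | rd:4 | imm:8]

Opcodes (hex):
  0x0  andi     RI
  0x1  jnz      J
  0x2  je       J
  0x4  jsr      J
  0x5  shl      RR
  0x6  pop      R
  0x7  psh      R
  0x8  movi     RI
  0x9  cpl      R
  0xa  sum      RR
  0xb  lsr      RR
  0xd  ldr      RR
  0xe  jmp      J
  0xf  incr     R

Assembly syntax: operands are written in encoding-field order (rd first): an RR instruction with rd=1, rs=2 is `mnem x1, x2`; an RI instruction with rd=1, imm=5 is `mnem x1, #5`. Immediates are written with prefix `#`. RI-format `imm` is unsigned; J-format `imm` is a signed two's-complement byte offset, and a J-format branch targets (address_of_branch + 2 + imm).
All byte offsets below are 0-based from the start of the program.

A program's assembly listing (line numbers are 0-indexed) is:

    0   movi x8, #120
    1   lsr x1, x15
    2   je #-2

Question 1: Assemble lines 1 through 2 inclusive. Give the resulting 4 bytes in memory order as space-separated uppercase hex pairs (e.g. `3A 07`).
line 1 (lsr): pack op=0xb:4|rd=1:4|rs=15:4|pad=0:4 = 0xb1f0; little→ f0 b1
line 2 (je): pack op=0x2:4|imm=-2:12 = 0x2ffe; little→ fe 2f

F0 B1 FE 2F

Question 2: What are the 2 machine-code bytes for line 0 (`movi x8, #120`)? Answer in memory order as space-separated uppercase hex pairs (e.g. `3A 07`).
78 88

line 0 (movi): pack op=0x8:4|rd=8:4|imm=120:8 = 0x8878; little→ 78 88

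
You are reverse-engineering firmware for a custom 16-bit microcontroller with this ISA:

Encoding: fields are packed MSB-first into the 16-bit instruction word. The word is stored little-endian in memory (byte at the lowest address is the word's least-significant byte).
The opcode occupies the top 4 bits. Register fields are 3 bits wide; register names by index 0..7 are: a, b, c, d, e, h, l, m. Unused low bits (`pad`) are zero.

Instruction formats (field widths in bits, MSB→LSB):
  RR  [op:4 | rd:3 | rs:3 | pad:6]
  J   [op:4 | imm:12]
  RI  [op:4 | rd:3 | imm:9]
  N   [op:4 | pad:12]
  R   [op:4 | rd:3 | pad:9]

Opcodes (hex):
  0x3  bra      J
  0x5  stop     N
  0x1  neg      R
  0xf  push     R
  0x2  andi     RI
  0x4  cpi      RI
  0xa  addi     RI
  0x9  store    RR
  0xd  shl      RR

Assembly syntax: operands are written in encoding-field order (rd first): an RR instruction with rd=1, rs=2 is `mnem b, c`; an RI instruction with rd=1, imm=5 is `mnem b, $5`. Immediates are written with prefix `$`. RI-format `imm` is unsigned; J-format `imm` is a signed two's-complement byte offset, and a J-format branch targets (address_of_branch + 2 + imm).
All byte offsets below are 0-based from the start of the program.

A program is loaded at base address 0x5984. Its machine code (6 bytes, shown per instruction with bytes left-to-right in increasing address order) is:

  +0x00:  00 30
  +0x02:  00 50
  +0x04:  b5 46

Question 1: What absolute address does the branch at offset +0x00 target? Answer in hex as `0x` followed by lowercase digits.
off 0x00: read 00 30 as little → 0x3000
  opcode bits[15:12]=0x3: bra/J
  imm@[11:0]=0x0 ⇒ $0
  target = base 0x5984 + off 0x00 + 2 + imm 0 = 0x5986

0x5986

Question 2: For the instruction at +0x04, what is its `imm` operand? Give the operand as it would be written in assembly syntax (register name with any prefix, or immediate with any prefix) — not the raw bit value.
off 0x04: read b5 46 as little → 0x46b5
  top 4b → 0x4 → cpi [RI]
  rd: (w>>9)&0x7=0x3 → d
  imm: (w>>0)&0x1ff=0xb5 → $181

$181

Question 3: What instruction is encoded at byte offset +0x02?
stop

off 0x02: read 00 50 as little → 0x5000
  opcode bits[15:12]=0x5: stop/N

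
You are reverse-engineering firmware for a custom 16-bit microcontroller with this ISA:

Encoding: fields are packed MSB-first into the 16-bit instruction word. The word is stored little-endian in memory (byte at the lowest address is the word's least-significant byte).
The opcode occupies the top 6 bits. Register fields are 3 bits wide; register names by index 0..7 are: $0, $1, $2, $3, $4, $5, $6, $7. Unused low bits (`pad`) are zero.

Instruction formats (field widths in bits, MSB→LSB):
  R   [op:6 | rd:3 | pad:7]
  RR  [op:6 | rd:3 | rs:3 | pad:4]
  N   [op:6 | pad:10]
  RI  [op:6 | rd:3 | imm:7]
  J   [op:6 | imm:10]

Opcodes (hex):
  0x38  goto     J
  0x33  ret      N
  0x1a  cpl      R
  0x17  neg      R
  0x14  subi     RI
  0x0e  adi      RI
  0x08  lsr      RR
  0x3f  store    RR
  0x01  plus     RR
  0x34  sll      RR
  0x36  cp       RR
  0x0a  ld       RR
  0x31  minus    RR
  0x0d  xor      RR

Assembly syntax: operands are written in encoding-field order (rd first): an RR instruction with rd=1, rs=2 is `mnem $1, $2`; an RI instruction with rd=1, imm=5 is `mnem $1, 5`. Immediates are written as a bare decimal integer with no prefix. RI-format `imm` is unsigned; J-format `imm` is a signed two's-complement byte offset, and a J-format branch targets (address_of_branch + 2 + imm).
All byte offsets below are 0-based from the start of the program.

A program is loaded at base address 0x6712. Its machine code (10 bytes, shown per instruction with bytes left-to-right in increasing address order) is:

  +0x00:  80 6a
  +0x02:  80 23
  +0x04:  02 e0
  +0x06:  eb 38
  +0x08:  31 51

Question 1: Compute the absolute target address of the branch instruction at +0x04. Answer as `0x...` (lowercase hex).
0x671a

+0x04: 02 e0 ⇒ word 0xe002 (little)
  op=0xe002>>10=0x38 ⇒ goto (J)
  [9:0] imm=2 = 2
  target = base 0x6712 + off 0x04 + 2 + imm 2 = 0x671a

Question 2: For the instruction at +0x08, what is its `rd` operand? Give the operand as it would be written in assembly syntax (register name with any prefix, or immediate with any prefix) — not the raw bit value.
off 0x08: read 31 51 as little → 0x5131
  opcode bits[15:10]=0x14: subi/RI
  [9:7] rd=2 = $2
  [6:0] imm=49 = 49

$2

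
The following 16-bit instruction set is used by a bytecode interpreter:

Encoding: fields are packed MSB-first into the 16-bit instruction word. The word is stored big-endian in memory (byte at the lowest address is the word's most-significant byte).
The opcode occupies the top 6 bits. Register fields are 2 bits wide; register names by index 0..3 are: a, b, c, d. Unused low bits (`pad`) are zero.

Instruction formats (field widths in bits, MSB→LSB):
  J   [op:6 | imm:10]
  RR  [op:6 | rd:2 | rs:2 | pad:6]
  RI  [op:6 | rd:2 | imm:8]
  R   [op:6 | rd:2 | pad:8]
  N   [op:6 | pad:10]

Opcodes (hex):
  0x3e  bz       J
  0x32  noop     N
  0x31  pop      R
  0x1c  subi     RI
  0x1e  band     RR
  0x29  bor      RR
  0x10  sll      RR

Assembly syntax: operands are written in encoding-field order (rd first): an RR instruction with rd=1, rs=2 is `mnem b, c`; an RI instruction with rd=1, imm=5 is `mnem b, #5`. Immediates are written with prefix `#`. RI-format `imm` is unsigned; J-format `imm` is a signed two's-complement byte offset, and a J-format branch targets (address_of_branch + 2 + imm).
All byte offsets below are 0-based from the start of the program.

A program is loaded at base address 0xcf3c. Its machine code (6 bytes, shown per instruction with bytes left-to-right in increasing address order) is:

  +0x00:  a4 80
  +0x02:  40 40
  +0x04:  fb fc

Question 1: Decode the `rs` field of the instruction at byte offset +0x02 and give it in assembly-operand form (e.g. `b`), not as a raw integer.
[02] 40 40 → 0x4040
  op=0x4040>>10=0x10 ⇒ sll (RR)
  rd: (w>>8)&0x3=0x0 → a
  rs: (w>>6)&0x3=0x1 → b

b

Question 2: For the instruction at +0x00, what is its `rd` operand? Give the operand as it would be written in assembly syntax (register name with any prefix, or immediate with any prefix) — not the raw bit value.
[00] a4 80 → 0xa480
  op=0xa480>>10=0x29 ⇒ bor (RR)
  rd: (w>>8)&0x3=0x0 → a
  rs: (w>>6)&0x3=0x2 → c

a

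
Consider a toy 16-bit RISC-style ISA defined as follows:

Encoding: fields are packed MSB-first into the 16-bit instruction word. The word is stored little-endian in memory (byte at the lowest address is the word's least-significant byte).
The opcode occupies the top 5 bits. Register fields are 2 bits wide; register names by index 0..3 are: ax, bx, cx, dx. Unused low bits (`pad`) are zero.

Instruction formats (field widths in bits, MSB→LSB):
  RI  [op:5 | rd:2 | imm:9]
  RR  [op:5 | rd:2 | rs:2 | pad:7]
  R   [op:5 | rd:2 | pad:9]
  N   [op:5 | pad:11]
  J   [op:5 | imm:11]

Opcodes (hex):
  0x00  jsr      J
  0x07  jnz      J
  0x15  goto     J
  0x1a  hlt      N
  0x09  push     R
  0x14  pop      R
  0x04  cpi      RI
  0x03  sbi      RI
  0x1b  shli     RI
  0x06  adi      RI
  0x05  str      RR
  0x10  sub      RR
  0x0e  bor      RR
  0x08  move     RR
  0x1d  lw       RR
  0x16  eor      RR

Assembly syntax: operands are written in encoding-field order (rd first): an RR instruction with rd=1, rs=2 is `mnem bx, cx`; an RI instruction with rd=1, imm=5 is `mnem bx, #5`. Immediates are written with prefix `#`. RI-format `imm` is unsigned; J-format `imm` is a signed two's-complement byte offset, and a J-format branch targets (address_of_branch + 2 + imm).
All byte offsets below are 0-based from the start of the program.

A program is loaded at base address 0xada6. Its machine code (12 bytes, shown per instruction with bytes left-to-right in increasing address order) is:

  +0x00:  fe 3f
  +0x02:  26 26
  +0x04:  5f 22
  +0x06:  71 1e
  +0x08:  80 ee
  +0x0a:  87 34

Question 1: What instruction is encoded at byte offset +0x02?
cpi dx, #38

off 0x02: read 26 26 as little → 0x2626
  op=0x2626>>11=0x4 ⇒ cpi (RI)
  rd@[10:9]=0x3 ⇒ dx
  imm@[8:0]=0x26 ⇒ #38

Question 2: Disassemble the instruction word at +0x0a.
adi cx, #135

off 0x0a: read 87 34 as little → 0x3487
  opcode bits[15:11]=0x6: adi/RI
  rd@[10:9]=0x2 ⇒ cx
  imm@[8:0]=0x87 ⇒ #135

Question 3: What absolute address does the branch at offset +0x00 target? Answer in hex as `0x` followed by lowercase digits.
0xada6

[00] fe 3f → 0x3ffe
  opcode bits[15:11]=0x7: jnz/J
  [10:0] imm=2046 (s11→-2) = #-2
  target = base 0xada6 + off 0x00 + 2 + imm -2 = 0xada6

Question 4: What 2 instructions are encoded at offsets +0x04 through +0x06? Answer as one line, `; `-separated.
cpi bx, #95; sbi dx, #113

[04] 5f 22 → 0x225f
  opcode bits[15:11]=0x4: cpi/RI
  [10:9] rd=1 = bx
  [8:0] imm=95 = #95
[06] 71 1e → 0x1e71
  opcode bits[15:11]=0x3: sbi/RI
  [10:9] rd=3 = dx
  [8:0] imm=113 = #113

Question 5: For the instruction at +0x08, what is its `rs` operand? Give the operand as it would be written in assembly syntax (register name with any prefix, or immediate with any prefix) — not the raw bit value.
@+08  little-endian(80 ee) = 0xee80
  op=0xee80>>11=0x1d ⇒ lw (RR)
  [10:9] rd=3 = dx
  [8:7] rs=1 = bx

bx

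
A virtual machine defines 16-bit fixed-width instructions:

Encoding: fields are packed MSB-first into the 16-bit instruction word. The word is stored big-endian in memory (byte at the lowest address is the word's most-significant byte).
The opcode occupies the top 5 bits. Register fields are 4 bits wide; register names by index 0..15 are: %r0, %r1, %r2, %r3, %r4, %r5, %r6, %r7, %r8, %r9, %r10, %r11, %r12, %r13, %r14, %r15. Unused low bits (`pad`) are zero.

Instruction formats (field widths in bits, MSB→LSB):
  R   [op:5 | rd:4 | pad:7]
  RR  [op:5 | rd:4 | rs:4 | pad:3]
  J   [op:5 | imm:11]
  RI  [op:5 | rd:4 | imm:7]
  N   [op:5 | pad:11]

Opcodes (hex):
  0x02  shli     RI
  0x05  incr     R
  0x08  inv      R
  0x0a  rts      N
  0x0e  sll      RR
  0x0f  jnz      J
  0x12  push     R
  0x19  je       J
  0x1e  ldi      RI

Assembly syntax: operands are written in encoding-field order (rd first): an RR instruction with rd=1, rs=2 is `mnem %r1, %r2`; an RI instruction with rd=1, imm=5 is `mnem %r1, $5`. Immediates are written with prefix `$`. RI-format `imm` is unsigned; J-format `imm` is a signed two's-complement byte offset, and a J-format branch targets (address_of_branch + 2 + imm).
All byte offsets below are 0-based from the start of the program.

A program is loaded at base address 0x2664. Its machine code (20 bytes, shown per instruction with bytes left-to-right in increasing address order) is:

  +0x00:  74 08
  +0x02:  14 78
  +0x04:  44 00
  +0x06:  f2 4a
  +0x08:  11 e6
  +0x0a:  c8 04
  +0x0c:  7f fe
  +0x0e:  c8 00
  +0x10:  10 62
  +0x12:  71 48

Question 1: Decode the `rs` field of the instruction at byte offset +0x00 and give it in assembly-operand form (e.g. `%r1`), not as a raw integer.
%r1

off 0x00: read 74 08 as big → 0x7408
  opcode bits[15:11]=0xe: sll/RR
  rd: (w>>7)&0xf=0x8 → %r8
  rs: (w>>3)&0xf=0x1 → %r1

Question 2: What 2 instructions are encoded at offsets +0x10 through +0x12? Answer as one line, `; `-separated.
@+10  big-endian(10 62) = 0x1062
  op=0x1062>>11=0x2 ⇒ shli (RI)
  rd: (w>>7)&0xf=0x0 → %r0
  imm: (w>>0)&0x7f=0x62 → $98
@+12  big-endian(71 48) = 0x7148
  op=0x7148>>11=0xe ⇒ sll (RR)
  rd: (w>>7)&0xf=0x2 → %r2
  rs: (w>>3)&0xf=0x9 → %r9

shli %r0, $98; sll %r2, %r9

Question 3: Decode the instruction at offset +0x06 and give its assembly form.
[06] f2 4a → 0xf24a
  top 5b → 0x1e → ldi [RI]
  [10:7] rd=4 = %r4
  [6:0] imm=74 = $74

ldi %r4, $74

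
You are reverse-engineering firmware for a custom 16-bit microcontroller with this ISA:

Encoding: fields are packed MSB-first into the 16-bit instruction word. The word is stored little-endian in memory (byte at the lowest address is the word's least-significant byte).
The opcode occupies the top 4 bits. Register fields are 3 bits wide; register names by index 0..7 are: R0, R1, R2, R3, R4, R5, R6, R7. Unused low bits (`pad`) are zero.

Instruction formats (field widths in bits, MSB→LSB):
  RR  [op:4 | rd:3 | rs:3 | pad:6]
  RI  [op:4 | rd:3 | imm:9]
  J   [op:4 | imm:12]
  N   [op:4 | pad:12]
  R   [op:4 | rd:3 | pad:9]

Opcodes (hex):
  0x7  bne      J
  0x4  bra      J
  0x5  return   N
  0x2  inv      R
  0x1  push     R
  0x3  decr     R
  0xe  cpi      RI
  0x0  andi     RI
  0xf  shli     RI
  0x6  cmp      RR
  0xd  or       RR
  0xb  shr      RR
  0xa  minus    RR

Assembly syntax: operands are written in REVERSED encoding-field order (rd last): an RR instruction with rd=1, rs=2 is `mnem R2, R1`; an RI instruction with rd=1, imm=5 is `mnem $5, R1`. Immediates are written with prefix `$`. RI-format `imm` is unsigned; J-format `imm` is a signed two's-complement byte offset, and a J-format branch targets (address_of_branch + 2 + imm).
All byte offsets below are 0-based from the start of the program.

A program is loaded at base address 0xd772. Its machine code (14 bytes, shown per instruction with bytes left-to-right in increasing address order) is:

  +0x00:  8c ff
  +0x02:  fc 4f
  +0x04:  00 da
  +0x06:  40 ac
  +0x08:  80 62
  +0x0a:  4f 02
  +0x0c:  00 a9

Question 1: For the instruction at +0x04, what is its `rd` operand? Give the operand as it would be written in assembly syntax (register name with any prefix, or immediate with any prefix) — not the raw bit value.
[04] 00 da → 0xda00
  op=0xda00>>12=0xd ⇒ or (RR)
  rd: (w>>9)&0x7=0x5 → R5
  rs: (w>>6)&0x7=0x0 → R0

R5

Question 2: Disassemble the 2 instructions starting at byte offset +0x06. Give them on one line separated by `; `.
minus R1, R6; cmp R2, R1

@+06  little-endian(40 ac) = 0xac40
  op=0xac40>>12=0xa ⇒ minus (RR)
  rd@[11:9]=0x6 ⇒ R6
  rs@[8:6]=0x1 ⇒ R1
@+08  little-endian(80 62) = 0x6280
  op=0x6280>>12=0x6 ⇒ cmp (RR)
  rd@[11:9]=0x1 ⇒ R1
  rs@[8:6]=0x2 ⇒ R2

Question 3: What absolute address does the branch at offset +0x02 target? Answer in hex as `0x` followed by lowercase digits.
off 0x02: read fc 4f as little → 0x4ffc
  op=0x4ffc>>12=0x4 ⇒ bra (J)
  [11:0] imm=4092 (s12→-4) = $-4
  target = base 0xd772 + off 0x02 + 2 + imm -4 = 0xd772

0xd772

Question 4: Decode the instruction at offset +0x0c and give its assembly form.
off 0x0c: read 00 a9 as little → 0xa900
  opcode bits[15:12]=0xa: minus/RR
  rd: (w>>9)&0x7=0x4 → R4
  rs: (w>>6)&0x7=0x4 → R4

minus R4, R4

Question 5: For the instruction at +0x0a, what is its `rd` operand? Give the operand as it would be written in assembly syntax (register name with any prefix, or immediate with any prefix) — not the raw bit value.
off 0x0a: read 4f 02 as little → 0x024f
  top 4b → 0x0 → andi [RI]
  rd@[11:9]=0x1 ⇒ R1
  imm@[8:0]=0x4f ⇒ $79

R1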